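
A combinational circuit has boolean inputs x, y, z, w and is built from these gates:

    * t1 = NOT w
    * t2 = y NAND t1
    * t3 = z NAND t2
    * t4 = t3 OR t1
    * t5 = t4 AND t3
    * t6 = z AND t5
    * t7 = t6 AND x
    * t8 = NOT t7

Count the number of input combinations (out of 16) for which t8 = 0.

t8 = NOT t7 must be 0, so t7 = 1.
Satisfying assignments:
  x=1, y=1, z=1, w=0

1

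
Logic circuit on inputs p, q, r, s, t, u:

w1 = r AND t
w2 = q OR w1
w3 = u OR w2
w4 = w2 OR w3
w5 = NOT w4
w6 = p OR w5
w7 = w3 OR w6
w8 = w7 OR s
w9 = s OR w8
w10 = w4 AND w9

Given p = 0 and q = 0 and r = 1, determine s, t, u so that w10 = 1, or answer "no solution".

w10 = w4 AND w9 must be 1, so both w4 = 1 and w9 = 1.
Check with p = 0 and q = 0 and r = 1 and s=0, t=1, u=0:
w1 = r AND t = 1 AND 1 = 1
w2 = q OR w1 = 0 OR 1 = 1
w3 = u OR w2 = 0 OR 1 = 1
w4 = w2 OR w3 = 1 OR 1 = 1
w5 = NOT w4 = NOT 1 = 0
w6 = p OR w5 = 0 OR 0 = 0
w7 = w3 OR w6 = 1 OR 0 = 1
w8 = w7 OR s = 1 OR 0 = 1
w9 = s OR w8 = 0 OR 1 = 1
w10 = w4 AND w9 = 1 AND 1 = 1
So w10 = 1.

s=0, t=1, u=0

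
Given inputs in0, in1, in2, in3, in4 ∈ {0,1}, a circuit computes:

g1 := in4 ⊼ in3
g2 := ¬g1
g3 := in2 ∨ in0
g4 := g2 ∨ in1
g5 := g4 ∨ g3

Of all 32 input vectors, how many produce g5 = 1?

29

g5 = g4 ∨ g3 must be 1, so at least one of g4, g3 is 1.
Enumerating the 32 input combinations, 29 give g5 = 1 and 3 give g5 = 0.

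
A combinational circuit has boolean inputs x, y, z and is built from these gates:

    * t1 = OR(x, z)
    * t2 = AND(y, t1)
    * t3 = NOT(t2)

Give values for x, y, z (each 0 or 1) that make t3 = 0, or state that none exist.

x=0, y=1, z=1

t3 = NOT(t2) must be 0, so t2 = 1.
t2 = AND(y, t1) must be 1, so both y = 1 and t1 = 1.
t1 = OR(x, z) must be 1, so at least one of x, z is 1.
Check with x=0, y=1, z=1:
t1 = OR(x, z) = OR(0, 1) = 1
t2 = AND(y, t1) = AND(1, 1) = 1
t3 = NOT(t2) = NOT 1 = 0
So t3 = 0 as required.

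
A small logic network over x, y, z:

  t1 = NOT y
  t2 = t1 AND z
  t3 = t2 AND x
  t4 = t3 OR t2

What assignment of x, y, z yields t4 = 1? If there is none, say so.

t4 = t3 OR t2 must be 1, so at least one of t3, t2 is 1.
Check with x=0, y=0, z=1:
t1 = NOT y = NOT 0 = 1
t2 = t1 AND z = 1 AND 1 = 1
t3 = t2 AND x = 1 AND 0 = 0
t4 = t3 OR t2 = 0 OR 1 = 1
So t4 = 1 as required.

x=0, y=0, z=1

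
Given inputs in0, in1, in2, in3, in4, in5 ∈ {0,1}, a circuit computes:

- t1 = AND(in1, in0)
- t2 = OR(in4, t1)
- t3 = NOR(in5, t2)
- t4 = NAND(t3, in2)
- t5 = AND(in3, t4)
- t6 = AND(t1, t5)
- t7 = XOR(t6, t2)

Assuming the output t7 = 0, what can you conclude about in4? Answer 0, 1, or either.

either

Both values of in4 occur among assignments with t7 = 0:
  in4=0: in0=0, in1=0, in2=0, in3=0, in4=0, in5=0
  in4=1: in0=1, in1=1, in2=0, in3=1, in4=1, in5=0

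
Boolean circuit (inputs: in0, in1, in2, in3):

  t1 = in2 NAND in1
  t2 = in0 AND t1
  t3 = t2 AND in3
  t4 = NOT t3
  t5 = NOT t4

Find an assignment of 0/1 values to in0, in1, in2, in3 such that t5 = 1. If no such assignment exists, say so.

in0=1, in1=0, in2=0, in3=1

Check with in0=1, in1=0, in2=0, in3=1:
t1 = in2 NAND in1 = 0 NAND 0 = 1
t2 = in0 AND t1 = 1 AND 1 = 1
t3 = t2 AND in3 = 1 AND 1 = 1
t4 = NOT t3 = NOT 1 = 0
t5 = NOT t4 = NOT 0 = 1
So t5 = 1 as required.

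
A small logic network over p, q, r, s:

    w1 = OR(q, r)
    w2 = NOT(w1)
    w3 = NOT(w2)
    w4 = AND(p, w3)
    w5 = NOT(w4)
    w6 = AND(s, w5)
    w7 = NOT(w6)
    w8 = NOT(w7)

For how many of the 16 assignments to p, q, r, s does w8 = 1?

5

w8 = NOT(w7) must be 1, so w7 = 0.
Satisfying assignments:
  p=0, q=0, r=0, s=1
  p=0, q=0, r=1, s=1
  p=0, q=1, r=0, s=1
  p=0, q=1, r=1, s=1
  p=1, q=0, r=0, s=1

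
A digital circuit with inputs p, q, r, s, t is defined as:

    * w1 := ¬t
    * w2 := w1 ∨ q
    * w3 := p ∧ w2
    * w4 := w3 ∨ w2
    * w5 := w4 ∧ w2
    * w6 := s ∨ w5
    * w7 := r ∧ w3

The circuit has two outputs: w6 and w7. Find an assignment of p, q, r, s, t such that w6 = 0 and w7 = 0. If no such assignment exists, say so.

p=1, q=0, r=0, s=0, t=1

Check with p=1, q=0, r=0, s=0, t=1:
w1 = ¬t = ¬1 = 0
w2 = w1 ∨ q = 0 ∨ 0 = 0
w3 = p ∧ w2 = 1 ∧ 0 = 0
w4 = w3 ∨ w2 = 0 ∨ 0 = 0
w5 = w4 ∧ w2 = 0 ∧ 0 = 0
w6 = s ∨ w5 = 0 ∨ 0 = 0
w7 = r ∧ w3 = 0 ∧ 0 = 0
So w6 = 0 and w7 = 0.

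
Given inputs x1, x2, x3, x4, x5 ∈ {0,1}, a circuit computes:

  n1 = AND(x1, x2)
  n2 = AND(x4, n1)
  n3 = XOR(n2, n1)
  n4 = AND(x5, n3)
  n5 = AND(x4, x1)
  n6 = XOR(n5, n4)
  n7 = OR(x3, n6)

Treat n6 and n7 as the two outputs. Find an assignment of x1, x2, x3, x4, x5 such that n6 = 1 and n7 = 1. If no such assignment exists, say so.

Check with x1=1, x2=1, x3=1, x4=1, x5=0:
n1 = AND(x1, x2) = AND(1, 1) = 1
n2 = AND(x4, n1) = AND(1, 1) = 1
n3 = XOR(n2, n1) = XOR(1, 1) = 0
n4 = AND(x5, n3) = AND(0, 0) = 0
n5 = AND(x4, x1) = AND(1, 1) = 1
n6 = XOR(n5, n4) = XOR(1, 0) = 1
n7 = OR(x3, n6) = OR(1, 1) = 1
So n6 = 1 and n7 = 1.

x1=1, x2=1, x3=1, x4=1, x5=0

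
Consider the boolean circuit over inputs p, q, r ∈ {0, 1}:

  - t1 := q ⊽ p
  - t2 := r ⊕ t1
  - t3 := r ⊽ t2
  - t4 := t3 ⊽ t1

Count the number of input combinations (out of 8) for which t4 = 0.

t4 = t3 ⊽ t1 must be 0, so at least one of t3, t1 is 1.
Satisfying assignments:
  p=0, q=0, r=0
  p=0, q=0, r=1
  p=0, q=1, r=0
  p=1, q=0, r=0
  p=1, q=1, r=0

5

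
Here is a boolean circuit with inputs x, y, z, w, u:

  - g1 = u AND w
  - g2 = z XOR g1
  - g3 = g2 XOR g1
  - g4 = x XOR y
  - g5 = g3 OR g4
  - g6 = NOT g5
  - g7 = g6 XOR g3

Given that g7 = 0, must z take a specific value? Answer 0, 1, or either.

0

g7 = g6 XOR g3 must be 0, so g6 and g3 are equal.
Every assignment with g7 = 0 has z = 0; there are 8 such assignment(s).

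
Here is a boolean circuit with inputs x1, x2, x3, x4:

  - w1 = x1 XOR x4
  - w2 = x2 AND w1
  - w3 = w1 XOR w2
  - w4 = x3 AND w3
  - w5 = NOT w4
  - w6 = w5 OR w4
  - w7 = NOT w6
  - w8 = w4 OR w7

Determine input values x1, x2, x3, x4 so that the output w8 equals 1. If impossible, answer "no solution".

x1=1, x2=0, x3=1, x4=0

w8 = w4 OR w7 must be 1, so at least one of w4, w7 is 1.
Check with x1=1, x2=0, x3=1, x4=0:
w1 = x1 XOR x4 = 1 XOR 0 = 1
w2 = x2 AND w1 = 0 AND 1 = 0
w3 = w1 XOR w2 = 1 XOR 0 = 1
w4 = x3 AND w3 = 1 AND 1 = 1
w5 = NOT w4 = NOT 1 = 0
w6 = w5 OR w4 = 0 OR 1 = 1
w7 = NOT w6 = NOT 1 = 0
w8 = w4 OR w7 = 1 OR 0 = 1
So w8 = 1 as required.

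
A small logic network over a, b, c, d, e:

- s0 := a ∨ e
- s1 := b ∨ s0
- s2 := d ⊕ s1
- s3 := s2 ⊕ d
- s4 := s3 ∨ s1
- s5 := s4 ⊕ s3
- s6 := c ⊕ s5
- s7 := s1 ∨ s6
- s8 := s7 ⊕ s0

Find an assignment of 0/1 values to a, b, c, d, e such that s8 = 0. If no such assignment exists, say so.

a=1 b=1 c=1 d=0 e=0

s8 = s7 ⊕ s0 must be 0, so s7 and s0 are equal.
Check with a=1 b=1 c=1 d=0 e=0:
s0 = a ∨ e = 1 ∨ 0 = 1
s1 = b ∨ s0 = 1 ∨ 1 = 1
s2 = d ⊕ s1 = 0 ⊕ 1 = 1
s3 = s2 ⊕ d = 1 ⊕ 0 = 1
s4 = s3 ∨ s1 = 1 ∨ 1 = 1
s5 = s4 ⊕ s3 = 1 ⊕ 1 = 0
s6 = c ⊕ s5 = 1 ⊕ 0 = 1
s7 = s1 ∨ s6 = 1 ∨ 1 = 1
s8 = s7 ⊕ s0 = 1 ⊕ 1 = 0
So s8 = 0 as required.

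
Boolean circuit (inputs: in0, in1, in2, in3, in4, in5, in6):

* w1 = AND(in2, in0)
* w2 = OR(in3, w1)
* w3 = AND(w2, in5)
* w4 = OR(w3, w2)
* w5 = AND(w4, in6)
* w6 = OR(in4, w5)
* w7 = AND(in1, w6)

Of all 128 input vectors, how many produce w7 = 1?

42

w7 = AND(in1, w6) must be 1, so both in1 = 1 and w6 = 1.
Enumerating the 128 input combinations, 42 give w7 = 1 and 86 give w7 = 0.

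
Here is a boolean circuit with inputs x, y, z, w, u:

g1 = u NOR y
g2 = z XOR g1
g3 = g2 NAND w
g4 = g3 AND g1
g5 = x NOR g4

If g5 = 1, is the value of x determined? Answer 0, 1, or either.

g5 = x NOR g4 must be 1, so both x = 0 and g4 = 0.
g4 = g3 AND g1 must be 0, so at least one of g3, g1 is 0.
Every assignment with g5 = 1 has x = 0; there are 13 such assignment(s).

0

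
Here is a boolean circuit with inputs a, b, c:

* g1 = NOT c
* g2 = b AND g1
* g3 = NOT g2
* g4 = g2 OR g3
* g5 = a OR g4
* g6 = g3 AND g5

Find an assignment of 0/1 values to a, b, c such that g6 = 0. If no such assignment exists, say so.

g6 = g3 AND g5 must be 0, so at least one of g3, g5 is 0.
Check with a=1, b=1, c=0:
g1 = NOT c = NOT 0 = 1
g2 = b AND g1 = 1 AND 1 = 1
g3 = NOT g2 = NOT 1 = 0
g4 = g2 OR g3 = 1 OR 0 = 1
g5 = a OR g4 = 1 OR 1 = 1
g6 = g3 AND g5 = 0 AND 1 = 0
So g6 = 0 as required.

a=1, b=1, c=0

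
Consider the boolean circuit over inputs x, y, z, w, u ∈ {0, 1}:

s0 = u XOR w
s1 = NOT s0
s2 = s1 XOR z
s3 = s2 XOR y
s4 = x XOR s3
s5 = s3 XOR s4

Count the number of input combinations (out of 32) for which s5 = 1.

16

s5 = s3 XOR s4 must be 1, so s3 and s4 differ.
Enumerating the 32 input combinations, 16 give s5 = 1 and 16 give s5 = 0.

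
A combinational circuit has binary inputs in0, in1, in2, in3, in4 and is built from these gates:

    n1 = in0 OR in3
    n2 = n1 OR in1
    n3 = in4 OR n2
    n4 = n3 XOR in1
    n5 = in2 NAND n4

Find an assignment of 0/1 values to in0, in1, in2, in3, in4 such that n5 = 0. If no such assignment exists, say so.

in0=1, in1=0, in2=1, in3=1, in4=0

n5 = in2 NAND n4 must be 0, so both in2 = 1 and n4 = 1.
n4 = n3 XOR in1 must be 1, so n3 and in1 differ.
Check with in0=1, in1=0, in2=1, in3=1, in4=0:
n1 = in0 OR in3 = 1 OR 1 = 1
n2 = n1 OR in1 = 1 OR 0 = 1
n3 = in4 OR n2 = 0 OR 1 = 1
n4 = n3 XOR in1 = 1 XOR 0 = 1
n5 = in2 NAND n4 = 1 NAND 1 = 0
So n5 = 0 as required.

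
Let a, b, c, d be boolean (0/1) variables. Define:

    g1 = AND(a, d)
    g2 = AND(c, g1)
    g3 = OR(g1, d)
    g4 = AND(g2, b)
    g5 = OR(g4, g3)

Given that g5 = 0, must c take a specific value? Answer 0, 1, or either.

either

Both values of c occur among assignments with g5 = 0:
  c=0: a=0, b=0, c=0, d=0
  c=1: a=0, b=0, c=1, d=0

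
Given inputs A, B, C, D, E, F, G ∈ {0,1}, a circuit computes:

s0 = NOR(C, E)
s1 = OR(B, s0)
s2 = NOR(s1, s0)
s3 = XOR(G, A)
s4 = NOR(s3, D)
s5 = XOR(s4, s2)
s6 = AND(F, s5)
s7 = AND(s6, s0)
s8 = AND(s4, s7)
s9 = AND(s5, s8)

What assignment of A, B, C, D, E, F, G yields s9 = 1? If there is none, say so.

Check with A=0, B=1, C=0, D=0, E=0, F=1, G=0:
s0 = NOR(C, E) = NOR(0, 0) = 1
s1 = OR(B, s0) = OR(1, 1) = 1
s2 = NOR(s1, s0) = NOR(1, 1) = 0
s3 = XOR(G, A) = XOR(0, 0) = 0
s4 = NOR(s3, D) = NOR(0, 0) = 1
s5 = XOR(s4, s2) = XOR(1, 0) = 1
s6 = AND(F, s5) = AND(1, 1) = 1
s7 = AND(s6, s0) = AND(1, 1) = 1
s8 = AND(s4, s7) = AND(1, 1) = 1
s9 = AND(s5, s8) = AND(1, 1) = 1
So s9 = 1 as required.

A=0, B=1, C=0, D=0, E=0, F=1, G=0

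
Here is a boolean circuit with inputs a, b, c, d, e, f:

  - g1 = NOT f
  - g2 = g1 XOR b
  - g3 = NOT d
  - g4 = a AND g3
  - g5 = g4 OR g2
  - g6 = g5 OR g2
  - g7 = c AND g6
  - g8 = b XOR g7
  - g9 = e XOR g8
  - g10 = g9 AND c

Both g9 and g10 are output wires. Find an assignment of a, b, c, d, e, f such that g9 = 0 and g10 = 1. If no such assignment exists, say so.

no solution exists

Across all 64 input combinations, none give both g9 = 0 and g10 = 1.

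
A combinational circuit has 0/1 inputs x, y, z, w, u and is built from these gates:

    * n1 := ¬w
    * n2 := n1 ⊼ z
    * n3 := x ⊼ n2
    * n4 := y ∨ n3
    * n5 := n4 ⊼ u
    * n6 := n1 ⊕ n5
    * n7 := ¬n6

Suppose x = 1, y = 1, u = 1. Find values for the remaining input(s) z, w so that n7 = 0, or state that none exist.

z=0 w=0

n7 = ¬n6 must be 0, so n6 = 1.
n6 = n1 ⊕ n5 must be 1, so n1 and n5 differ.
Check with x = 1, y = 1, u = 1 and z=0, w=0:
n1 = ¬w = ¬0 = 1
n2 = n1 ⊼ z = 1 ⊼ 0 = 1
n3 = x ⊼ n2 = 1 ⊼ 1 = 0
n4 = y ∨ n3 = 1 ∨ 0 = 1
n5 = n4 ⊼ u = 1 ⊼ 1 = 0
n6 = n1 ⊕ n5 = 1 ⊕ 0 = 1
n7 = ¬n6 = ¬1 = 0
So n7 = 0.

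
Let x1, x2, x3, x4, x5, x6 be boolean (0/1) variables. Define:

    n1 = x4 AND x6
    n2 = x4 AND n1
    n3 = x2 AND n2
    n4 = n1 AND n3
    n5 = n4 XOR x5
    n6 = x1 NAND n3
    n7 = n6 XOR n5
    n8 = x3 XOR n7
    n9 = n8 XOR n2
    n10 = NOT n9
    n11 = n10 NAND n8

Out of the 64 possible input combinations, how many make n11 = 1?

56

n11 = n10 NAND n8 must be 1, so at least one of n10, n8 is 0.
Enumerating the 64 input combinations, 56 give n11 = 1 and 8 give n11 = 0.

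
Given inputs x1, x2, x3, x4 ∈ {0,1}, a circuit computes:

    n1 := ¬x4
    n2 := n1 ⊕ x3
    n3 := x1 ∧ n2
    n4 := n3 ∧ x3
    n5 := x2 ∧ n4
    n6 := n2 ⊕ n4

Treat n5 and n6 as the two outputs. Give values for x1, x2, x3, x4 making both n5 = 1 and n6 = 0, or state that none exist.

x1=1, x2=1, x3=1, x4=1

Check with x1=1, x2=1, x3=1, x4=1:
n1 = ¬x4 = ¬1 = 0
n2 = n1 ⊕ x3 = 0 ⊕ 1 = 1
n3 = x1 ∧ n2 = 1 ∧ 1 = 1
n4 = n3 ∧ x3 = 1 ∧ 1 = 1
n5 = x2 ∧ n4 = 1 ∧ 1 = 1
n6 = n2 ⊕ n4 = 1 ⊕ 1 = 0
So n5 = 1 and n6 = 0.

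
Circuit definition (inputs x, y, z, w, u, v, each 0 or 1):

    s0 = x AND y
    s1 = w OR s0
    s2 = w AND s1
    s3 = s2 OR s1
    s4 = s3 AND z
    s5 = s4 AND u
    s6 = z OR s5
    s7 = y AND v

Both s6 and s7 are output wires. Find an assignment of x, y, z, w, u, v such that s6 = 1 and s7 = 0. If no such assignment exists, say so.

Check with x=0 y=1 z=1 w=0 u=1 v=0:
s0 = x AND y = 0 AND 1 = 0
s1 = w OR s0 = 0 OR 0 = 0
s2 = w AND s1 = 0 AND 0 = 0
s3 = s2 OR s1 = 0 OR 0 = 0
s4 = s3 AND z = 0 AND 1 = 0
s5 = s4 AND u = 0 AND 1 = 0
s6 = z OR s5 = 1 OR 0 = 1
s7 = y AND v = 1 AND 0 = 0
So s6 = 1 and s7 = 0.

x=0 y=1 z=1 w=0 u=1 v=0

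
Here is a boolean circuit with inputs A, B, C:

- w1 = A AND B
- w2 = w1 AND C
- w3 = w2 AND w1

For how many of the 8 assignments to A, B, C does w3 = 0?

w3 = w2 AND w1 must be 0, so at least one of w2, w1 is 0.
Enumerating the 8 input combinations, 7 give w3 = 0 and 1 give w3 = 1.

7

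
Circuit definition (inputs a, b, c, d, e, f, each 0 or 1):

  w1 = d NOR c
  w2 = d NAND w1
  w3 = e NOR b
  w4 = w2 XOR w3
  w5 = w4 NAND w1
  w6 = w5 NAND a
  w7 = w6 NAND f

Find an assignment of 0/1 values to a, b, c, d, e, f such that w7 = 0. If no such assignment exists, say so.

w7 = w6 NAND f must be 0, so both w6 = 1 and f = 1.
w6 = w5 NAND a must be 1, so at least one of w5, a is 0.
Check with a=0 b=0 c=1 d=0 e=0 f=1:
w1 = d NOR c = 0 NOR 1 = 0
w2 = d NAND w1 = 0 NAND 0 = 1
w3 = e NOR b = 0 NOR 0 = 1
w4 = w2 XOR w3 = 1 XOR 1 = 0
w5 = w4 NAND w1 = 0 NAND 0 = 1
w6 = w5 NAND a = 1 NAND 0 = 1
w7 = w6 NAND f = 1 NAND 1 = 0
So w7 = 0 as required.

a=0 b=0 c=1 d=0 e=0 f=1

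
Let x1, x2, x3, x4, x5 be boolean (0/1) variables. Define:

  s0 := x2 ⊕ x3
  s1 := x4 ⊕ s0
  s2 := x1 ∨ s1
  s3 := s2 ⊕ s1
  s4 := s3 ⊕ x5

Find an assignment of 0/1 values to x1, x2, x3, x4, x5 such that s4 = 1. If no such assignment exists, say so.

x1=0, x2=0, x3=1, x4=0, x5=1

s4 = s3 ⊕ x5 must be 1, so s3 and x5 differ.
Check with x1=0, x2=0, x3=1, x4=0, x5=1:
s0 = x2 ⊕ x3 = 0 ⊕ 1 = 1
s1 = x4 ⊕ s0 = 0 ⊕ 1 = 1
s2 = x1 ∨ s1 = 0 ∨ 1 = 1
s3 = s2 ⊕ s1 = 1 ⊕ 1 = 0
s4 = s3 ⊕ x5 = 0 ⊕ 1 = 1
So s4 = 1 as required.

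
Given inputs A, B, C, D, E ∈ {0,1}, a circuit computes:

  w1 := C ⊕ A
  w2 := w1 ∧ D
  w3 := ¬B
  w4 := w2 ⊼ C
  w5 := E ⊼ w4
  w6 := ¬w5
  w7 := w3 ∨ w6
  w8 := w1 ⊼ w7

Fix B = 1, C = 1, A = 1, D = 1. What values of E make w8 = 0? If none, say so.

With B = 1, C = 1, A = 1, D = 1 fixed, none of the 2 settings of E give w8 = 0.
For example, with E=1:
w1 = C ⊕ A = 1 ⊕ 1 = 0
w2 = w1 ∧ D = 0 ∧ 1 = 0
w3 = ¬B = ¬1 = 0
w4 = w2 ⊼ C = 0 ⊼ 1 = 1
w5 = E ⊼ w4 = 1 ⊼ 1 = 0
w6 = ¬w5 = ¬0 = 1
w7 = w3 ∨ w6 = 0 ∨ 1 = 1
w8 = w1 ⊼ w7 = 0 ⊼ 1 = 1
giving w8 = 1 ≠ 0.

no solution exists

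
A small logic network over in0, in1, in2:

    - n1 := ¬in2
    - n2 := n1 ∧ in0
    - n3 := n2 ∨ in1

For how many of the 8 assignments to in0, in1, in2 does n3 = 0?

n3 = n2 ∨ in1 must be 0, so both n2 = 0 and in1 = 0.
n2 = n1 ∧ in0 must be 0, so at least one of n1, in0 is 0.
Satisfying assignments:
  in0=0, in1=0, in2=0
  in0=0, in1=0, in2=1
  in0=1, in1=0, in2=1

3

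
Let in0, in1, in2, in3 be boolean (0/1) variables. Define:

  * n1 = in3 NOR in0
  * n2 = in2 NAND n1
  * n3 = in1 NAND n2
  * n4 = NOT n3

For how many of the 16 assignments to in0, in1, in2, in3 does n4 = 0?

n4 = NOT n3 must be 0, so n3 = 1.
n3 = in1 NAND n2 must be 1, so at least one of in1, n2 is 0.
Enumerating the 16 input combinations, 9 give n4 = 0 and 7 give n4 = 1.

9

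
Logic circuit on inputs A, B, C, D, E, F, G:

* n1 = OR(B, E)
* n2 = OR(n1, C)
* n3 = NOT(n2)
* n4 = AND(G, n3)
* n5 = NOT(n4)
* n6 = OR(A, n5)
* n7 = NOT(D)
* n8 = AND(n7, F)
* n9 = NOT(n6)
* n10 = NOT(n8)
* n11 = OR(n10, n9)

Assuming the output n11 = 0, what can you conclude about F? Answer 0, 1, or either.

1

n11 = OR(n10, n9) must be 0, so both n10 = 0 and n9 = 0.
n10 = NOT(n8) must be 0, so n8 = 1.
Every assignment with n11 = 0 has F = 1; there are 31 such assignment(s).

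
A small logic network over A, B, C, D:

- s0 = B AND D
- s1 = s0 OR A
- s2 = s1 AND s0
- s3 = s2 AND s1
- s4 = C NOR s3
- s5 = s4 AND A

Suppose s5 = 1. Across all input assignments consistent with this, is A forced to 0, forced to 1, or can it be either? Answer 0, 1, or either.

1

s5 = s4 AND A must be 1, so both s4 = 1 and A = 1.
s4 = C NOR s3 must be 1, so both C = 0 and s3 = 0.
Every assignment with s5 = 1 has A = 1; there are 3 such assignment(s).
  A=1, B=0, C=0, D=0
  A=1, B=0, C=0, D=1
  A=1, B=1, C=0, D=0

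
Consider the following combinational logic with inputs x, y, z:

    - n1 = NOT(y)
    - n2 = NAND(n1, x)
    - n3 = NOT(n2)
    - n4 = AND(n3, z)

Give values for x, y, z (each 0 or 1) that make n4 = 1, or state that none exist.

Check with x=1, y=0, z=1:
n1 = NOT(y) = NOT 0 = 1
n2 = NAND(n1, x) = NAND(1, 1) = 0
n3 = NOT(n2) = NOT 0 = 1
n4 = AND(n3, z) = AND(1, 1) = 1
So n4 = 1 as required.

x=1, y=0, z=1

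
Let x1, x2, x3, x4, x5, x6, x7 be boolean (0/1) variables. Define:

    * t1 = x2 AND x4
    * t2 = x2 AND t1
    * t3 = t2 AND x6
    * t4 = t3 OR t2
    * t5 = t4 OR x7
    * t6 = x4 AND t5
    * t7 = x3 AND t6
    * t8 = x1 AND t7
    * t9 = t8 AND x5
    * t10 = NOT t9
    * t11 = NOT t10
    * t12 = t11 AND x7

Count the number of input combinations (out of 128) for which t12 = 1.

t12 = t11 AND x7 must be 1, so both t11 = 1 and x7 = 1.
t11 = NOT t10 must be 1, so t10 = 0.
Satisfying assignments:
  x1=1, x2=0, x3=1, x4=1, x5=1, x6=0, x7=1
  x1=1, x2=0, x3=1, x4=1, x5=1, x6=1, x7=1
  x1=1, x2=1, x3=1, x4=1, x5=1, x6=0, x7=1
  x1=1, x2=1, x3=1, x4=1, x5=1, x6=1, x7=1

4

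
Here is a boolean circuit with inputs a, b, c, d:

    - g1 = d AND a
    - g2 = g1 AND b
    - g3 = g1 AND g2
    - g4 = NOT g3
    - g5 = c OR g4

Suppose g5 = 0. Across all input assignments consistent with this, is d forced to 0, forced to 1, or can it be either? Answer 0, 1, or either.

g5 = c OR g4 must be 0, so both c = 0 and g4 = 0.
g4 = NOT g3 must be 0, so g3 = 1.
g3 = g1 AND g2 must be 1, so both g1 = 1 and g2 = 1.
Every assignment with g5 = 0 has d = 1; there are 1 such assignment(s).
  a=1, b=1, c=0, d=1

1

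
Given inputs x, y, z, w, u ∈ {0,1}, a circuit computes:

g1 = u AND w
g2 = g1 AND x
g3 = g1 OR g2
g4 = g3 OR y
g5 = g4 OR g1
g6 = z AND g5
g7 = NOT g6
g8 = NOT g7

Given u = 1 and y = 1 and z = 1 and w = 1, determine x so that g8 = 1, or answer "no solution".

x=0

g8 = NOT g7 must be 1, so g7 = 0.
Check with u = 1 and y = 1 and z = 1 and w = 1 and x=0:
g1 = u AND w = 1 AND 1 = 1
g2 = g1 AND x = 1 AND 0 = 0
g3 = g1 OR g2 = 1 OR 0 = 1
g4 = g3 OR y = 1 OR 1 = 1
g5 = g4 OR g1 = 1 OR 1 = 1
g6 = z AND g5 = 1 AND 1 = 1
g7 = NOT g6 = NOT 1 = 0
g8 = NOT g7 = NOT 0 = 1
So g8 = 1.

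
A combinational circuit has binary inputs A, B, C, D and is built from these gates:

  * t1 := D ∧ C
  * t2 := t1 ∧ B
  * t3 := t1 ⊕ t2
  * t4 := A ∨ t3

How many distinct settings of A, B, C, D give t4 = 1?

t4 = A ∨ t3 must be 1, so at least one of A, t3 is 1.
Enumerating the 16 input combinations, 9 give t4 = 1 and 7 give t4 = 0.

9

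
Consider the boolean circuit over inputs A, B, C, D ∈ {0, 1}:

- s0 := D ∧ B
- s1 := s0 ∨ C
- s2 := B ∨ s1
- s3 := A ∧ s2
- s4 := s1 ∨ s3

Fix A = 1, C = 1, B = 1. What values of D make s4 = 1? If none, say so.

D=0

s4 = s1 ∨ s3 must be 1, so at least one of s1, s3 is 1.
Check with A = 1, C = 1, B = 1 and D=0:
s0 = D ∧ B = 0 ∧ 1 = 0
s1 = s0 ∨ C = 0 ∨ 1 = 1
s2 = B ∨ s1 = 1 ∨ 1 = 1
s3 = A ∧ s2 = 1 ∧ 1 = 1
s4 = s1 ∨ s3 = 1 ∨ 1 = 1
So s4 = 1.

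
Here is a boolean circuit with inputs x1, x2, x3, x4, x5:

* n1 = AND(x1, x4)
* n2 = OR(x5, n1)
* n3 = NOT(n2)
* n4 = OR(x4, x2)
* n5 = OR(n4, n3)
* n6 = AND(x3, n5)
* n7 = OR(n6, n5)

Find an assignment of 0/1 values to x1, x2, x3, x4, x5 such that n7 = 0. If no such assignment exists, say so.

n7 = OR(n6, n5) must be 0, so both n6 = 0 and n5 = 0.
Check with x1=0, x2=0, x3=0, x4=0, x5=1:
n1 = AND(x1, x4) = AND(0, 0) = 0
n2 = OR(x5, n1) = OR(1, 0) = 1
n3 = NOT(n2) = NOT 1 = 0
n4 = OR(x4, x2) = OR(0, 0) = 0
n5 = OR(n4, n3) = OR(0, 0) = 0
n6 = AND(x3, n5) = AND(0, 0) = 0
n7 = OR(n6, n5) = OR(0, 0) = 0
So n7 = 0 as required.

x1=0, x2=0, x3=0, x4=0, x5=1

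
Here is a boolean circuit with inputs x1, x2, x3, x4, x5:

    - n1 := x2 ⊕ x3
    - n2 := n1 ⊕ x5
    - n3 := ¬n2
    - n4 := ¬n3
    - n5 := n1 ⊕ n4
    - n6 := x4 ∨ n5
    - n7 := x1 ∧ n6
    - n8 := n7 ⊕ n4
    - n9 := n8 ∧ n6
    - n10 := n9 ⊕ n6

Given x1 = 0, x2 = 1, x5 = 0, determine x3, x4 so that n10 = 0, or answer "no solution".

n10 = n9 ⊕ n6 must be 0, so n9 and n6 are equal.
Check with x1 = 0, x2 = 1, x5 = 0 and x3=1, x4=0:
n1 = x2 ⊕ x3 = 1 ⊕ 1 = 0
n2 = n1 ⊕ x5 = 0 ⊕ 0 = 0
n3 = ¬n2 = ¬0 = 1
n4 = ¬n3 = ¬1 = 0
n5 = n1 ⊕ n4 = 0 ⊕ 0 = 0
n6 = x4 ∨ n5 = 0 ∨ 0 = 0
n7 = x1 ∧ n6 = 0 ∧ 0 = 0
n8 = n7 ⊕ n4 = 0 ⊕ 0 = 0
n9 = n8 ∧ n6 = 0 ∧ 0 = 0
n10 = n9 ⊕ n6 = 0 ⊕ 0 = 0
So n10 = 0.

x3=1 x4=0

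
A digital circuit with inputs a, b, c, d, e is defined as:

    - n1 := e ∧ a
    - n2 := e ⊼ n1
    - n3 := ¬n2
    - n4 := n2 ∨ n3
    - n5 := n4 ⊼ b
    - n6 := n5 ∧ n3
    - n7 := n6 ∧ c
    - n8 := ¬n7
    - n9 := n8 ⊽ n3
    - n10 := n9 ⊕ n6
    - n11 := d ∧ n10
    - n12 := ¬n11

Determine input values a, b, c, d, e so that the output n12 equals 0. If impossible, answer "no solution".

n12 = ¬n11 must be 0, so n11 = 1.
n11 = d ∧ n10 must be 1, so both d = 1 and n10 = 1.
n10 = n9 ⊕ n6 must be 1, so n9 and n6 differ.
Check with a=1 b=0 c=1 d=1 e=1:
n1 = e ∧ a = 1 ∧ 1 = 1
n2 = e ⊼ n1 = 1 ⊼ 1 = 0
n3 = ¬n2 = ¬0 = 1
n4 = n2 ∨ n3 = 0 ∨ 1 = 1
n5 = n4 ⊼ b = 1 ⊼ 0 = 1
n6 = n5 ∧ n3 = 1 ∧ 1 = 1
n7 = n6 ∧ c = 1 ∧ 1 = 1
n8 = ¬n7 = ¬1 = 0
n9 = n8 ⊽ n3 = 0 ⊽ 1 = 0
n10 = n9 ⊕ n6 = 0 ⊕ 1 = 1
n11 = d ∧ n10 = 1 ∧ 1 = 1
n12 = ¬n11 = ¬1 = 0
So n12 = 0 as required.

a=1 b=0 c=1 d=1 e=1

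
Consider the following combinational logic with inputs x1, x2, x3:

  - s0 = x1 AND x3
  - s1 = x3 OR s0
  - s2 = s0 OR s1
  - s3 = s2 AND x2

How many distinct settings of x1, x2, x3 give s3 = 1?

2

s3 = s2 AND x2 must be 1, so both s2 = 1 and x2 = 1.
s2 = s0 OR s1 must be 1, so at least one of s0, s1 is 1.
Satisfying assignments:
  x1=0, x2=1, x3=1
  x1=1, x2=1, x3=1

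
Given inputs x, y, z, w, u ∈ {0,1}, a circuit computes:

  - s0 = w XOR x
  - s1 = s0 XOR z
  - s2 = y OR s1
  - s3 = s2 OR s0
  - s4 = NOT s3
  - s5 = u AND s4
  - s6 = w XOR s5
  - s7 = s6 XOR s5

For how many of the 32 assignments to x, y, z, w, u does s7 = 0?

s7 = s6 XOR s5 must be 0, so s6 and s5 are equal.
Enumerating the 32 input combinations, 16 give s7 = 0 and 16 give s7 = 1.

16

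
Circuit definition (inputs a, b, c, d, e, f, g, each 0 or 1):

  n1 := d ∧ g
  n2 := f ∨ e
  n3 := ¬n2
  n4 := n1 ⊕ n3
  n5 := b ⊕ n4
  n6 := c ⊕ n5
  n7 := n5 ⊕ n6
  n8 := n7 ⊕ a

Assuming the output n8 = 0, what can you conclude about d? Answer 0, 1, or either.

either

Both values of d occur among assignments with n8 = 0:
  d=0: a=0, b=0, c=0, d=0, e=0, f=0, g=0
  d=1: a=0, b=0, c=0, d=1, e=0, f=0, g=0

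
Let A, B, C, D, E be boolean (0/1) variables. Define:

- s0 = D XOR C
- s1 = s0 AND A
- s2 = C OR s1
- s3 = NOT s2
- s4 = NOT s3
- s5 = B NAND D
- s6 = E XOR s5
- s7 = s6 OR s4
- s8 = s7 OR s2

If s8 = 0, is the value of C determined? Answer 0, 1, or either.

s8 = s7 OR s2 must be 0, so both s7 = 0 and s2 = 0.
s7 = s6 OR s4 must be 0, so both s6 = 0 and s4 = 0.
Every assignment with s8 = 0 has C = 0; there are 6 such assignment(s).

0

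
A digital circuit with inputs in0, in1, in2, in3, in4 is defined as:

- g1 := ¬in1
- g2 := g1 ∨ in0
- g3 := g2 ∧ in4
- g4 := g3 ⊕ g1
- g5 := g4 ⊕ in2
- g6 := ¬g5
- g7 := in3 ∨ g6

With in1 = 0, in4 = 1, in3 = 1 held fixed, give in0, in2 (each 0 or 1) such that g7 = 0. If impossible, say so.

With in1 = 0, in4 = 1, in3 = 1 fixed, none of the 4 settings of in0, in2 give g7 = 0.
For example, with in0=0, in2=1:
g1 = ¬in1 = ¬0 = 1
g2 = g1 ∨ in0 = 1 ∨ 0 = 1
g3 = g2 ∧ in4 = 1 ∧ 1 = 1
g4 = g3 ⊕ g1 = 1 ⊕ 1 = 0
g5 = g4 ⊕ in2 = 0 ⊕ 1 = 1
g6 = ¬g5 = ¬1 = 0
g7 = in3 ∨ g6 = 1 ∨ 0 = 1
giving g7 = 1 ≠ 0.

no solution exists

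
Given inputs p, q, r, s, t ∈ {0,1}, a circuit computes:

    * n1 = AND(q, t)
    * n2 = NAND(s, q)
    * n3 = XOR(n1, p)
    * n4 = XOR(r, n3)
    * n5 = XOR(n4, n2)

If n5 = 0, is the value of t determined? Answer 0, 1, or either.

Both values of t occur among assignments with n5 = 0:
  t=0: p=0, q=0, r=1, s=0, t=0
  t=1: p=0, q=0, r=1, s=0, t=1

either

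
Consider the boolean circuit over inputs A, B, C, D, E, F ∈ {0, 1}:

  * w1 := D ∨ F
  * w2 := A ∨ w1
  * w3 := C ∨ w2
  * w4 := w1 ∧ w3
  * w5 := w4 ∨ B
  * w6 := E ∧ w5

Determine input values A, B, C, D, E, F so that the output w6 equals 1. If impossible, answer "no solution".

A=1, B=1, C=1, D=0, E=1, F=1

w6 = E ∧ w5 must be 1, so both E = 1 and w5 = 1.
Check with A=1, B=1, C=1, D=0, E=1, F=1:
w1 = D ∨ F = 0 ∨ 1 = 1
w2 = A ∨ w1 = 1 ∨ 1 = 1
w3 = C ∨ w2 = 1 ∨ 1 = 1
w4 = w1 ∧ w3 = 1 ∧ 1 = 1
w5 = w4 ∨ B = 1 ∨ 1 = 1
w6 = E ∧ w5 = 1 ∧ 1 = 1
So w6 = 1 as required.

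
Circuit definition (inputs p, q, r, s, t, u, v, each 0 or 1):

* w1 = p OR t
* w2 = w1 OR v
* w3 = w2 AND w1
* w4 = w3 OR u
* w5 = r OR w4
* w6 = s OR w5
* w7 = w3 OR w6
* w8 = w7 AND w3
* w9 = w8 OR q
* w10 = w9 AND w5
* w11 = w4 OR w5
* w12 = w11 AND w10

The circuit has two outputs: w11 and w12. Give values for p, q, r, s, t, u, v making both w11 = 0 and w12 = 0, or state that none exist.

Check with p=0, q=1, r=0, s=0, t=0, u=0, v=0:
w1 = p OR t = 0 OR 0 = 0
w2 = w1 OR v = 0 OR 0 = 0
w3 = w2 AND w1 = 0 AND 0 = 0
w4 = w3 OR u = 0 OR 0 = 0
w5 = r OR w4 = 0 OR 0 = 0
w6 = s OR w5 = 0 OR 0 = 0
w7 = w3 OR w6 = 0 OR 0 = 0
w8 = w7 AND w3 = 0 AND 0 = 0
w9 = w8 OR q = 0 OR 1 = 1
w10 = w9 AND w5 = 1 AND 0 = 0
w11 = w4 OR w5 = 0 OR 0 = 0
w12 = w11 AND w10 = 0 AND 0 = 0
So w11 = 0 and w12 = 0.

p=0, q=1, r=0, s=0, t=0, u=0, v=0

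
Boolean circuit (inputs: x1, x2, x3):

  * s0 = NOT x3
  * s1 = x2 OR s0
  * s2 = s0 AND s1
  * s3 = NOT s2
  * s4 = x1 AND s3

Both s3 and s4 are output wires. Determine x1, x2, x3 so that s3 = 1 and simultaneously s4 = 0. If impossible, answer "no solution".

Check with x1=0, x2=1, x3=1:
s0 = NOT x3 = NOT 1 = 0
s1 = x2 OR s0 = 1 OR 0 = 1
s2 = s0 AND s1 = 0 AND 1 = 0
s3 = NOT s2 = NOT 0 = 1
s4 = x1 AND s3 = 0 AND 1 = 0
So s3 = 1 and s4 = 0.

x1=0, x2=1, x3=1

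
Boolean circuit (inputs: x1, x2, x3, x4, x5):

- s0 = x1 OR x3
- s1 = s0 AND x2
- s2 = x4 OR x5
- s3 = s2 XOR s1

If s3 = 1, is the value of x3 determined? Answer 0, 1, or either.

Both values of x3 occur among assignments with s3 = 1:
  x3=0: x1=0, x2=0, x3=0, x4=0, x5=1
  x3=1: x1=0, x2=0, x3=1, x4=0, x5=1

either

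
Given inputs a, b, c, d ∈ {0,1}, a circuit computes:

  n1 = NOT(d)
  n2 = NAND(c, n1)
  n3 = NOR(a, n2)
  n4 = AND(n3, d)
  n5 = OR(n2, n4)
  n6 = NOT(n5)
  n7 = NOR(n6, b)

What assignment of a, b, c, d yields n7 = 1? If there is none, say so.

a=1 b=0 c=0 d=0

Check with a=1 b=0 c=0 d=0:
n1 = NOT(d) = NOT 0 = 1
n2 = NAND(c, n1) = NAND(0, 1) = 1
n3 = NOR(a, n2) = NOR(1, 1) = 0
n4 = AND(n3, d) = AND(0, 0) = 0
n5 = OR(n2, n4) = OR(1, 0) = 1
n6 = NOT(n5) = NOT 1 = 0
n7 = NOR(n6, b) = NOR(0, 0) = 1
So n7 = 1 as required.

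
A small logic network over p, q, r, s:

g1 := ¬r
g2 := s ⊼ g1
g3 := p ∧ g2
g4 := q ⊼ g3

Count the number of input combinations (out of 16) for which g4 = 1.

g4 = q ⊼ g3 must be 1, so at least one of q, g3 is 0.
Enumerating the 16 input combinations, 13 give g4 = 1 and 3 give g4 = 0.

13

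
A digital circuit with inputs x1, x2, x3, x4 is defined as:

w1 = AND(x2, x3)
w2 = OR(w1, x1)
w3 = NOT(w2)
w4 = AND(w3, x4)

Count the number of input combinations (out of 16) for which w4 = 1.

w4 = AND(w3, x4) must be 1, so both w3 = 1 and x4 = 1.
w3 = NOT(w2) must be 1, so w2 = 0.
Enumerating the 16 input combinations, 3 give w4 = 1 and 13 give w4 = 0.

3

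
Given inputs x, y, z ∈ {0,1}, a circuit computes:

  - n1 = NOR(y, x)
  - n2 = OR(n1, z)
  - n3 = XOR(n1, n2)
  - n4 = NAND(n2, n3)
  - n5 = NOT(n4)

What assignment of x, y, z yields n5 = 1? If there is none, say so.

x=0, y=1, z=1

n5 = NOT(n4) must be 1, so n4 = 0.
Check with x=0, y=1, z=1:
n1 = NOR(y, x) = NOR(1, 0) = 0
n2 = OR(n1, z) = OR(0, 1) = 1
n3 = XOR(n1, n2) = XOR(0, 1) = 1
n4 = NAND(n2, n3) = NAND(1, 1) = 0
n5 = NOT(n4) = NOT 0 = 1
So n5 = 1 as required.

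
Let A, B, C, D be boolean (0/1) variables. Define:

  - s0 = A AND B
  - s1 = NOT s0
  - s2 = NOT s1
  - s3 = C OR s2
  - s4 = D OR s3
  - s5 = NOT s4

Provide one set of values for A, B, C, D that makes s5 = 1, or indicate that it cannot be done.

A=0 B=1 C=0 D=0

s5 = NOT s4 must be 1, so s4 = 0.
s4 = D OR s3 must be 0, so both D = 0 and s3 = 0.
s3 = C OR s2 must be 0, so both C = 0 and s2 = 0.
Check with A=0 B=1 C=0 D=0:
s0 = A AND B = 0 AND 1 = 0
s1 = NOT s0 = NOT 0 = 1
s2 = NOT s1 = NOT 1 = 0
s3 = C OR s2 = 0 OR 0 = 0
s4 = D OR s3 = 0 OR 0 = 0
s5 = NOT s4 = NOT 0 = 1
So s5 = 1 as required.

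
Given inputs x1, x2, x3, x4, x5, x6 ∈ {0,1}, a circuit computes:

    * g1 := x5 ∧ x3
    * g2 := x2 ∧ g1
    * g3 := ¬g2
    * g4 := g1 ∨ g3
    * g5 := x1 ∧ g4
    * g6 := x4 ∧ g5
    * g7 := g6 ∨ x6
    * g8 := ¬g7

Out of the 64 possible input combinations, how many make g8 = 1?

g8 = ¬g7 must be 1, so g7 = 0.
Enumerating the 64 input combinations, 24 give g8 = 1 and 40 give g8 = 0.

24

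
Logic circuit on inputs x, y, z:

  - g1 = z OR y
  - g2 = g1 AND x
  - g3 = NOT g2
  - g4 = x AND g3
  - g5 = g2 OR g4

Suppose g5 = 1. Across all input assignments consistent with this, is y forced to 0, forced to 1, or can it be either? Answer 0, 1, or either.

either

Both values of y occur among assignments with g5 = 1:
  y=0: x=1, y=0, z=0
  y=1: x=1, y=1, z=0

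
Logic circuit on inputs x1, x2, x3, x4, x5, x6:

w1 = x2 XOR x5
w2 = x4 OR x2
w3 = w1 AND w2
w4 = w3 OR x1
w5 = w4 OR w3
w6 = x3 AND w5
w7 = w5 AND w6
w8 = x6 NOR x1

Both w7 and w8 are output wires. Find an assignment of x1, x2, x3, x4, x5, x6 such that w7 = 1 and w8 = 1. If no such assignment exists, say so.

Check with x1=0, x2=1, x3=1, x4=0, x5=0, x6=0:
w1 = x2 XOR x5 = 1 XOR 0 = 1
w2 = x4 OR x2 = 0 OR 1 = 1
w3 = w1 AND w2 = 1 AND 1 = 1
w4 = w3 OR x1 = 1 OR 0 = 1
w5 = w4 OR w3 = 1 OR 1 = 1
w6 = x3 AND w5 = 1 AND 1 = 1
w7 = w5 AND w6 = 1 AND 1 = 1
w8 = x6 NOR x1 = 0 NOR 0 = 1
So w7 = 1 and w8 = 1.

x1=0, x2=1, x3=1, x4=0, x5=0, x6=0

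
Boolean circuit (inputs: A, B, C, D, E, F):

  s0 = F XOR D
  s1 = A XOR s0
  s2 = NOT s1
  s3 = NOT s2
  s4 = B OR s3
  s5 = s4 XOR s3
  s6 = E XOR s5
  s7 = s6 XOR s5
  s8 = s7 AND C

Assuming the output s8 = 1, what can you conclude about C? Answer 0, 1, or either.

s8 = s7 AND C must be 1, so both s7 = 1 and C = 1.
Every assignment with s8 = 1 has C = 1; there are 16 such assignment(s).

1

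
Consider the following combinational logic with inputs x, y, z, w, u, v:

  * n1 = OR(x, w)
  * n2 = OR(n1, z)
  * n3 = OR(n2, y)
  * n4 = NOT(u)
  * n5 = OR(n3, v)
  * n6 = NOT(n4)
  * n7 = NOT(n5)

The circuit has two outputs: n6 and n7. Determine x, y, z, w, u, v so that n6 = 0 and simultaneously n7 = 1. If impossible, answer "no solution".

Check with x=0, y=0, z=0, w=0, u=0, v=0:
n1 = OR(x, w) = OR(0, 0) = 0
n2 = OR(n1, z) = OR(0, 0) = 0
n3 = OR(n2, y) = OR(0, 0) = 0
n4 = NOT(u) = NOT 0 = 1
n5 = OR(n3, v) = OR(0, 0) = 0
n6 = NOT(n4) = NOT 1 = 0
n7 = NOT(n5) = NOT 0 = 1
So n6 = 0 and n7 = 1.

x=0, y=0, z=0, w=0, u=0, v=0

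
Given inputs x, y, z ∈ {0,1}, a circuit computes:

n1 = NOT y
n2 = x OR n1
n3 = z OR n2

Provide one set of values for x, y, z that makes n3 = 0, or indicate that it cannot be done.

x=0, y=1, z=0

n3 = z OR n2 must be 0, so both z = 0 and n2 = 0.
Check with x=0, y=1, z=0:
n1 = NOT y = NOT 1 = 0
n2 = x OR n1 = 0 OR 0 = 0
n3 = z OR n2 = 0 OR 0 = 0
So n3 = 0 as required.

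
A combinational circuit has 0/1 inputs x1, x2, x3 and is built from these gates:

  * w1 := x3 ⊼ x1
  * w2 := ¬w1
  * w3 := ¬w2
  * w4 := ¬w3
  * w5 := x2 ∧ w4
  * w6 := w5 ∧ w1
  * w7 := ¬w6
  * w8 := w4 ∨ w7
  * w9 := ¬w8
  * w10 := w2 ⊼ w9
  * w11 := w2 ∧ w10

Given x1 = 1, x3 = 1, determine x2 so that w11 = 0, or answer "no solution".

With x1 = 1, x3 = 1 fixed, none of the 2 settings of x2 give w11 = 0.
For example, with x2=0:
w1 = x3 ⊼ x1 = 1 ⊼ 1 = 0
w2 = ¬w1 = ¬0 = 1
w3 = ¬w2 = ¬1 = 0
w4 = ¬w3 = ¬0 = 1
w5 = x2 ∧ w4 = 0 ∧ 1 = 0
w6 = w5 ∧ w1 = 0 ∧ 0 = 0
w7 = ¬w6 = ¬0 = 1
w8 = w4 ∨ w7 = 1 ∨ 1 = 1
w9 = ¬w8 = ¬1 = 0
w10 = w2 ⊼ w9 = 1 ⊼ 0 = 1
w11 = w2 ∧ w10 = 1 ∧ 1 = 1
giving w11 = 1 ≠ 0.

no solution exists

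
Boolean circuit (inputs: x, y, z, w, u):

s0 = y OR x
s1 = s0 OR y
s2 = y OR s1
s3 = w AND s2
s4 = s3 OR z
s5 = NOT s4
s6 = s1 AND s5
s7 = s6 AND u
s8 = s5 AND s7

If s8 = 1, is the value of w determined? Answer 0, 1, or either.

s8 = s5 AND s7 must be 1, so both s5 = 1 and s7 = 1.
s5 = NOT s4 must be 1, so s4 = 0.
s7 = s6 AND u must be 1, so both s6 = 1 and u = 1.
Every assignment with s8 = 1 has w = 0; there are 3 such assignment(s).
  x=0, y=1, z=0, w=0, u=1
  x=1, y=0, z=0, w=0, u=1
  x=1, y=1, z=0, w=0, u=1

0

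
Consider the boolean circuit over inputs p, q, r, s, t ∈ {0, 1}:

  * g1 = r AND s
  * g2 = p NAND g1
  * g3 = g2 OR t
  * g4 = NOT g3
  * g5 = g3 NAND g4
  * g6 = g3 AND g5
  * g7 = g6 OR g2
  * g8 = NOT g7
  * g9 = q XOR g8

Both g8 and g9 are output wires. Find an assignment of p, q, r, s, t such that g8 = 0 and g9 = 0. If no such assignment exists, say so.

p=0, q=0, r=0, s=1, t=0

Check with p=0, q=0, r=0, s=1, t=0:
g1 = r AND s = 0 AND 1 = 0
g2 = p NAND g1 = 0 NAND 0 = 1
g3 = g2 OR t = 1 OR 0 = 1
g4 = NOT g3 = NOT 1 = 0
g5 = g3 NAND g4 = 1 NAND 0 = 1
g6 = g3 AND g5 = 1 AND 1 = 1
g7 = g6 OR g2 = 1 OR 1 = 1
g8 = NOT g7 = NOT 1 = 0
g9 = q XOR g8 = 0 XOR 0 = 0
So g8 = 0 and g9 = 0.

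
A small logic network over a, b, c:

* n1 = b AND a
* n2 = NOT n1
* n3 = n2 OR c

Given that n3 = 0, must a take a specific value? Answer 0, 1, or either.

n3 = n2 OR c must be 0, so both n2 = 0 and c = 0.
Every assignment with n3 = 0 has a = 1; there are 1 such assignment(s).
  a=1, b=1, c=0

1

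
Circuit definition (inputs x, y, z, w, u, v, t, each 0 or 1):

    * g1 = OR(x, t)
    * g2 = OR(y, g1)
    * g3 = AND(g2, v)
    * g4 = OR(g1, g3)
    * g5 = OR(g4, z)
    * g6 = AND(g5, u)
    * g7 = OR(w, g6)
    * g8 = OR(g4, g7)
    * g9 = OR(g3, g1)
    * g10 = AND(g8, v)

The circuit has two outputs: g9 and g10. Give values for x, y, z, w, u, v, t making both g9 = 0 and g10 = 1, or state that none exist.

x=0 y=0 z=0 w=1 u=0 v=1 t=0

Check with x=0 y=0 z=0 w=1 u=0 v=1 t=0:
g1 = OR(x, t) = OR(0, 0) = 0
g2 = OR(y, g1) = OR(0, 0) = 0
g3 = AND(g2, v) = AND(0, 1) = 0
g4 = OR(g1, g3) = OR(0, 0) = 0
g5 = OR(g4, z) = OR(0, 0) = 0
g6 = AND(g5, u) = AND(0, 0) = 0
g7 = OR(w, g6) = OR(1, 0) = 1
g8 = OR(g4, g7) = OR(0, 1) = 1
g9 = OR(g3, g1) = OR(0, 0) = 0
g10 = AND(g8, v) = AND(1, 1) = 1
So g9 = 0 and g10 = 1.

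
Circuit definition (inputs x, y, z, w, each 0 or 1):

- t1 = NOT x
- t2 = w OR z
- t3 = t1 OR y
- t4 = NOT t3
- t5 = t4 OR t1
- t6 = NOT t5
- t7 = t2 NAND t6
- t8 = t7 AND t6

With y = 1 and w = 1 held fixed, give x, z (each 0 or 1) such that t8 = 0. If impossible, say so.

t8 = t7 AND t6 must be 0, so at least one of t7, t6 is 0.
Check with y = 1 and w = 1 and x=1, z=1:
t1 = NOT x = NOT 1 = 0
t2 = w OR z = 1 OR 1 = 1
t3 = t1 OR y = 0 OR 1 = 1
t4 = NOT t3 = NOT 1 = 0
t5 = t4 OR t1 = 0 OR 0 = 0
t6 = NOT t5 = NOT 0 = 1
t7 = t2 NAND t6 = 1 NAND 1 = 0
t8 = t7 AND t6 = 0 AND 1 = 0
So t8 = 0.

x=1, z=1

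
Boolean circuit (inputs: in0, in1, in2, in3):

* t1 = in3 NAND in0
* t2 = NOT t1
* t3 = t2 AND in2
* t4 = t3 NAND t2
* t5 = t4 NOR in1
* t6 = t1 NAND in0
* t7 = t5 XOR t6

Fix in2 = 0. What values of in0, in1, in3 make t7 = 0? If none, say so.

in0=1, in1=0, in3=0

t7 = t5 XOR t6 must be 0, so t5 and t6 are equal.
Check with in2 = 0 and in0=1, in1=0, in3=0:
t1 = in3 NAND in0 = 0 NAND 1 = 1
t2 = NOT t1 = NOT 1 = 0
t3 = t2 AND in2 = 0 AND 0 = 0
t4 = t3 NAND t2 = 0 NAND 0 = 1
t5 = t4 NOR in1 = 1 NOR 0 = 0
t6 = t1 NAND in0 = 1 NAND 1 = 0
t7 = t5 XOR t6 = 0 XOR 0 = 0
So t7 = 0.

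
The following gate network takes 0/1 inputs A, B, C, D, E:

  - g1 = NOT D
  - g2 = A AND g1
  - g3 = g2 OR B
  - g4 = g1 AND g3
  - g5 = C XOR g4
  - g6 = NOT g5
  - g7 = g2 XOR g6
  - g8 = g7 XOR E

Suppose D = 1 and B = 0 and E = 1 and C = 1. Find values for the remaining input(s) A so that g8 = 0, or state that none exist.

no solution exists

With D = 1 and B = 0 and E = 1 and C = 1 fixed, none of the 2 settings of A give g8 = 0.
For example, with A=0:
g1 = NOT D = NOT 1 = 0
g2 = A AND g1 = 0 AND 0 = 0
g3 = g2 OR B = 0 OR 0 = 0
g4 = g1 AND g3 = 0 AND 0 = 0
g5 = C XOR g4 = 1 XOR 0 = 1
g6 = NOT g5 = NOT 1 = 0
g7 = g2 XOR g6 = 0 XOR 0 = 0
g8 = g7 XOR E = 0 XOR 1 = 1
giving g8 = 1 ≠ 0.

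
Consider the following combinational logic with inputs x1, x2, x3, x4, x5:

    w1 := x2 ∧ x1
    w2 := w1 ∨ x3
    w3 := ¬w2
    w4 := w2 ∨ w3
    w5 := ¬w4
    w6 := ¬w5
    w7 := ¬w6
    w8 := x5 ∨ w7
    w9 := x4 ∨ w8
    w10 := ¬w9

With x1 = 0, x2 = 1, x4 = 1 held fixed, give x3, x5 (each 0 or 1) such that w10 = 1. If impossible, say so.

no solution exists

With x1 = 0, x2 = 1, x4 = 1 fixed, none of the 4 settings of x3, x5 give w10 = 1.
For example, with x3=0, x5=1:
w1 = x2 ∧ x1 = 1 ∧ 0 = 0
w2 = w1 ∨ x3 = 0 ∨ 0 = 0
w3 = ¬w2 = ¬0 = 1
w4 = w2 ∨ w3 = 0 ∨ 1 = 1
w5 = ¬w4 = ¬1 = 0
w6 = ¬w5 = ¬0 = 1
w7 = ¬w6 = ¬1 = 0
w8 = x5 ∨ w7 = 1 ∨ 0 = 1
w9 = x4 ∨ w8 = 1 ∨ 1 = 1
w10 = ¬w9 = ¬1 = 0
giving w10 = 0 ≠ 1.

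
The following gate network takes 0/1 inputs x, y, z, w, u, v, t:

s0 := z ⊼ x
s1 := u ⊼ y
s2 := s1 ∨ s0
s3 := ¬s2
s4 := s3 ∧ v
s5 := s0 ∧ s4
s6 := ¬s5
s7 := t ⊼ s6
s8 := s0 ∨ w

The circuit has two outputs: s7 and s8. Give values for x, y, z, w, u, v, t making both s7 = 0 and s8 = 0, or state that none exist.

x=1 y=0 z=1 w=0 u=1 v=0 t=1

Check with x=1 y=0 z=1 w=0 u=1 v=0 t=1:
s0 = z ⊼ x = 1 ⊼ 1 = 0
s1 = u ⊼ y = 1 ⊼ 0 = 1
s2 = s1 ∨ s0 = 1 ∨ 0 = 1
s3 = ¬s2 = ¬1 = 0
s4 = s3 ∧ v = 0 ∧ 0 = 0
s5 = s0 ∧ s4 = 0 ∧ 0 = 0
s6 = ¬s5 = ¬0 = 1
s7 = t ⊼ s6 = 1 ⊼ 1 = 0
s8 = s0 ∨ w = 0 ∨ 0 = 0
So s7 = 0 and s8 = 0.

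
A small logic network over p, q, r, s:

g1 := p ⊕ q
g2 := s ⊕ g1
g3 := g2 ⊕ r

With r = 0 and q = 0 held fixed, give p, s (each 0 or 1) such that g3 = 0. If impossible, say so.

p=0, s=0

g3 = g2 ⊕ r must be 0, so g2 and r are equal.
Check with r = 0 and q = 0 and p=0, s=0:
g1 = p ⊕ q = 0 ⊕ 0 = 0
g2 = s ⊕ g1 = 0 ⊕ 0 = 0
g3 = g2 ⊕ r = 0 ⊕ 0 = 0
So g3 = 0.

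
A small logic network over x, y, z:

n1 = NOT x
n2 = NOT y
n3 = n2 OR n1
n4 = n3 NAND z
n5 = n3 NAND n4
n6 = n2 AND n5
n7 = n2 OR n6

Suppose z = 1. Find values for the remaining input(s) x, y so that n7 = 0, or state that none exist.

x=1, y=1

n7 = n2 OR n6 must be 0, so both n2 = 0 and n6 = 0.
Check with z = 1 and x=1, y=1:
n1 = NOT x = NOT 1 = 0
n2 = NOT y = NOT 1 = 0
n3 = n2 OR n1 = 0 OR 0 = 0
n4 = n3 NAND z = 0 NAND 1 = 1
n5 = n3 NAND n4 = 0 NAND 1 = 1
n6 = n2 AND n5 = 0 AND 1 = 0
n7 = n2 OR n6 = 0 OR 0 = 0
So n7 = 0.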